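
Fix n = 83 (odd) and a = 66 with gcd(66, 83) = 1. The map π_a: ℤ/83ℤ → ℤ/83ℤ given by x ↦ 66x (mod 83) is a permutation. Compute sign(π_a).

-1

Orbit of 6 under x↦66x: [6, 64, 74, 70, 55, 61, 42]… (length divides ord_83(66)).
2 cycles of lengths [82, 1].
n − c = 83 − 2 = 81; sign = (−1)^81 = -1.
(66|83)_J = -1 (Zolotarev's lemma cross-check).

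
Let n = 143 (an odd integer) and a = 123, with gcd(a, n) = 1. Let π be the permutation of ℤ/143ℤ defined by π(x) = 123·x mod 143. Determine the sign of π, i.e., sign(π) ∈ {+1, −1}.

+1

Orbit of 9 under x↦123x: [9, 106, 25, 72, 133, 57, 4]… (length divides ord_143(123)).
Cycle lengths of π_123 on ℤ/143ℤ: [60, 60, 12, 10, 1]; 5 cycles in total.
sign(π) = (−1)^{n − #cycles} = (−1)^{143−5} = (−1)^138 = +1.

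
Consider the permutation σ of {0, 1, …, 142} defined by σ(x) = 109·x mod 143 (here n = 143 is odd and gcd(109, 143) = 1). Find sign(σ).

Orbit of 109 under x↦109x: [109, 12, 21, 1]… (length divides ord_143(109)).
Decompose π into cycles: lengths [4, 4, 4, 4, 4, 4, 4, 4, 4, 4, 4, 4, 4, 4, 4, 4, 4, 4, 4, 4, 4, 4, 4, 4, 4, 4, 4, 4, 4, 4, 4, 4, 4, 2, 2, 2, 2, 2, 1] (39 cycles, including the fixed point 0).
Σ(ℓ_i−1) = 143−39 = 104; sign = (−1)^104 = +1.
Via Zolotarev, sign(π_{109}) = (109|143) = +1.

+1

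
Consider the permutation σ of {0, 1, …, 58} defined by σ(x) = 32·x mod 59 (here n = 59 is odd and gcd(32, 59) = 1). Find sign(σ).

Start at x=11: 11 → 57 → 54 → 17 → 13 → 3 → 37 → … (one orbit).
The orbit structure of x ↦ 32x mod 59: 2 orbits of sizes [58, 1].
2 cycles on 59: each ℓ→(−1)^(ℓ−1), product (−1)^57 = -1.
Zolotarev: (32|59) = -1, matching the cycle-count sign.

-1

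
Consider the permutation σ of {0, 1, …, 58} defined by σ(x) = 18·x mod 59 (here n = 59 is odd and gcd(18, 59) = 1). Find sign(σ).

Orbit of 22 under x↦18x: [22, 42, 48, 38, 35, 40, 12]… (length divides ord_59(18)).
2 cycles of lengths [58, 1].
sign(π) = (−1)^{n − #cycles} = (−1)^{59−2} = (−1)^57 = -1.

-1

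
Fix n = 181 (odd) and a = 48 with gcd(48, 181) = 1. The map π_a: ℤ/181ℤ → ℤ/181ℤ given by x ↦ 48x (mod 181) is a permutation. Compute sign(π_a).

Trace 48: π^k(48) = [48, 132, 1] for k=0..2.
61 cycles of lengths [3, 3, 3, 3, 3, 3, 3, 3, 3, 3, 3, 3, 3, 3, 3, 3, 3, 3, 3, 3, 3, 3, 3, 3, 3, 3, 3, 3, 3, 3, 3, 3, 3, 3, 3, 3, 3, 3, 3, 3, 3, 3, 3, 3, 3, 3, 3, 3, 3, 3, 3, 3, 3, 3, 3, 3, 3, 3, 3, 3, 1].
n − c = 181 − 61 = 120; sign = (−1)^120 = +1.

+1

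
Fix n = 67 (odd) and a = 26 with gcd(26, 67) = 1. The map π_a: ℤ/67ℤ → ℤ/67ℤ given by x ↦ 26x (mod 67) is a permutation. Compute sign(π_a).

Start at x=25: 25 → 47 → 16 → 14 → 29 → 17 → 40 → … (one orbit).
Decompose π into cycles: lengths [33, 33, 1] (3 cycles, including the fixed point 0).
67 − 3 = 64 transpositions; sign(π) = (−1)^64 = +1.
Zolotarev: (26|67) = +1, matching the cycle-count sign.

+1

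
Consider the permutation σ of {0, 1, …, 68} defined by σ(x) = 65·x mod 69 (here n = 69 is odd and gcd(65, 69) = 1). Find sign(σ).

+1

Trace 68: π^k(68) = [68, 4, 53, 64, 20, 58, 44] for k=0..6.
Decompose π into cycles: lengths [22, 22, 22, 2, 1] (5 cycles, including the fixed point 0).
With 5 cycles on 69 points, sign = (−1)^{69−5} = +1.
Zolotarev: (65|69) = +1, matching the cycle-count sign.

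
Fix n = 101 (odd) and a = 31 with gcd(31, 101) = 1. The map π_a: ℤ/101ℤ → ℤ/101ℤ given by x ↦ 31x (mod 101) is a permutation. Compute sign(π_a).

Trace 95: π^k(95) = [95, 16, 92, 24, 37, 36, 5] for k=0..6.
Cycle type of π: 25×4 + 1; total 5 cycles.
101 − 5 = 96 transpositions; sign(π) = (−1)^96 = +1.
Check: (31/101) = +1 by Zolotarev.

+1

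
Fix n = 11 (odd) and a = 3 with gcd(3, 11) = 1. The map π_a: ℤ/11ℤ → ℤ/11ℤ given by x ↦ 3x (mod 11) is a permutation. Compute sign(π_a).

Start at x=3: 3 → 9 → 5 → 4 → 1 → 3 (one orbit).
Cycle type of π: 5×2 + 1; total 3 cycles.
n − c = 11 − 3 = 8; sign = (−1)^8 = +1.
Via Zolotarev, sign(π_{3}) = (3|11) = +1.

+1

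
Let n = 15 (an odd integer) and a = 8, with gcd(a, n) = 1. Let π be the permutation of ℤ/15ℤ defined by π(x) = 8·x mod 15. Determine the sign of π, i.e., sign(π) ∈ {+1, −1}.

+1

Orbit of 4 under x↦8x: [4, 2, 1, 8]… (length divides ord_15(8)).
The orbit structure of x ↦ 8x mod 15: 5 orbits of sizes [4, 4, 4, 2, 1].
With 5 cycles on 15 points, sign = (−1)^{15−5} = +1.
Check: (8/15) = +1 by Zolotarev.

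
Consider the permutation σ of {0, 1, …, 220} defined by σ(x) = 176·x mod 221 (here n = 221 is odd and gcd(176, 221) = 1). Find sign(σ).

+1

Start at x=49: 49 → 5 → 217 → 180 → 77 → 71 → 120 → … (one orbit).
The orbit structure of x ↦ 176x mod 221: 7 orbits of sizes [48, 48, 48, 48, 16, 12, 1].
7 cycles on 221: each ℓ→(−1)^(ℓ−1), product (−1)^214 = +1.
The Jacobi symbol (176|221) = +1 (Zolotarev) agrees.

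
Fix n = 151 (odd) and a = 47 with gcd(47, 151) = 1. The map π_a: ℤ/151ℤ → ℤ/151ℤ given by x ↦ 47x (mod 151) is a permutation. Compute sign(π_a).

Orbit of 80 under x↦47x: [80, 136, 50, 85, 69, 72, 62]… (length divides ord_151(47)).
π_47 has 3 disjoint cycles with lengths [75, 75, 1] on {0,…,150}.
n − c = 151 − 3 = 148; sign = (−1)^148 = +1.
Check: (47/151) = +1 by Zolotarev.

+1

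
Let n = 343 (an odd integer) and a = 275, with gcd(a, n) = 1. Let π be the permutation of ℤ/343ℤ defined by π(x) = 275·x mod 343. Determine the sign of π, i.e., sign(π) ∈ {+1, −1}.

+1

Start at x=197: 197 → 324 → 263 → 295 → 177 → 312 → 50 → … (one orbit).
Cycle lengths of π_275 on ℤ/343ℤ: [21, 21, 21, 21, 21, 21, 21, 21, 21, 21, 21, 21, 21, 21, 3, 3, 3, 3, 3, 3, 3, 3, 3, 3, 3, 3, 3, 3, 3, 3, 1]; 31 cycles in total.
Σ(ℓ_i−1) = 343−31 = 312; sign = (−1)^312 = +1.
Zolotarev: (275|343) = +1, matching the cycle-count sign.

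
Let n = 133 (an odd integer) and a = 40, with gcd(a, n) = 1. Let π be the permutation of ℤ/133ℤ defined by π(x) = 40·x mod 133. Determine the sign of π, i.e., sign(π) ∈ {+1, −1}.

+1

Orbit of 106 under x↦40x: [106, 117, 25, 69, 100, 10, 1]… (length divides ord_133(40)).
Decompose π into cycles: lengths [18, 18, 18, 18, 18, 18, 18, 6, 1] (9 cycles, including the fixed point 0).
sign(π) = (−1)^{n − #cycles} = (−1)^{133−9} = (−1)^124 = +1.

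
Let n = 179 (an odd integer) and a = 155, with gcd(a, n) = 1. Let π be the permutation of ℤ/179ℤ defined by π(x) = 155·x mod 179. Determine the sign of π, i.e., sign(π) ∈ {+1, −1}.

+1

Start at x=121: 121 → 139 → 65 → 51 → 29 → 20 → 57 → … (one orbit).
The orbit structure of x ↦ 155x mod 179: 3 orbits of sizes [89, 89, 1].
179 − 3 = 176 transpositions; sign(π) = (−1)^176 = +1.
Check: (155/179) = +1 by Zolotarev.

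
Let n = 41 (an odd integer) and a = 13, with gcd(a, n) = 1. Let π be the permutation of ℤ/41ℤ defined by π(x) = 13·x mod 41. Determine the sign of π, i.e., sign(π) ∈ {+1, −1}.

-1

Trace 29: π^k(29) = [29, 8, 22, 40, 28, 36, 17] for k=0..6.
Decompose π into cycles: lengths [40, 1] (2 cycles, including the fixed point 0).
n − c = 41 − 2 = 39; sign = (−1)^39 = -1.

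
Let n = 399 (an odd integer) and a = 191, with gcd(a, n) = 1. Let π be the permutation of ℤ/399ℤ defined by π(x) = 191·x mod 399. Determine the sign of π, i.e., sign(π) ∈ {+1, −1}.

Start at x=1: 1 → 191 → 172 → 134 → 58 → 305 → 1 (one orbit).
Decompose π into cycles: lengths [6, 6, 6, 6, 6, 6, 6, 6, 6, 6, 6, 6, 6, 6, 6, 6, 6, 6, 6, 6, 6, 6, 6, 6, 6, 6, 6, 6, 6, 6, 6, 6, 6, 6, 6, 6, 6, 6, 3, 3, 3, 3, 3, 3, 3, 3, 3, 3, 3, 3, 3, 3, 3, 3, 3, 3, 3, 3, 3, 3, 3, 3, 3, 3, 3, 3, 3, 3, 3, 3, 3, 3, 3, 3, 3, 3, 2, 2, 2, 2, 2, 2, 2, 2, 2, 2, 2, 2, 2, 2, 2, 2, 2, 2, 2, 1, 1, 1, 1, 1, 1, 1, 1, 1, 1, 1, 1, 1, 1, 1, 1, 1, 1, 1] (114 cycles, including the fixed point 0).
Σ(ℓ_i−1) = 399−114 = 285; sign = (−1)^285 = -1.
Via Zolotarev, sign(π_{191}) = (191|399) = -1.

-1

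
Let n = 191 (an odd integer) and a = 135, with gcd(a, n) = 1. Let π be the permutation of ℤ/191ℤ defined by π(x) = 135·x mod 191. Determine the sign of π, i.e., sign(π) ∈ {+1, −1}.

+1

Start at x=170: 170 → 30 → 39 → 108 → 64 → 45 → 154 → … (one orbit).
3 cycles of lengths [95, 95, 1].
sign(π) = (−1)^{n − #cycles} = (−1)^{191−3} = (−1)^188 = +1.
The Jacobi symbol (135|191) = +1 (Zolotarev) agrees.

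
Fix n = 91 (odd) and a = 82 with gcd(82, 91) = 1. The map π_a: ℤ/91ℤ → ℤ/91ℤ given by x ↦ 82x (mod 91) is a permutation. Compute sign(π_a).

Orbit of 10 under x↦82x: [10, 1, 82, 81, 90, 9]… (length divides ord_91(82)).
Decompose π into cycles: lengths [6, 6, 6, 6, 6, 6, 6, 6, 6, 6, 6, 6, 6, 6, 6, 1] (16 cycles, including the fixed point 0).
91 − 16 = 75 transpositions; sign(π) = (−1)^75 = -1.
(82|91)_J = -1 (Zolotarev's lemma cross-check).

-1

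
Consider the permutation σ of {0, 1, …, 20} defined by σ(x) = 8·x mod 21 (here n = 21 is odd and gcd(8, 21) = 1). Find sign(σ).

Trace 8: π^k(8) = [8, 1] for k=0..1.
Cycle type of π: 2×7 + 1×7; total 14 cycles.
21 − 14 = 7 transpositions; sign(π) = (−1)^7 = -1.
(8|21)_J = -1 (Zolotarev's lemma cross-check).

-1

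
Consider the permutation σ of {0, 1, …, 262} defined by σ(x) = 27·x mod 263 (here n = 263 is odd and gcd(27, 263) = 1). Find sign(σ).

+1

Trace 1: π^k(1) = [1, 27, 203, 221, 181, 153, 186] for k=0..6.
The orbit structure of x ↦ 27x mod 263: 3 orbits of sizes [131, 131, 1].
n − c = 263 − 3 = 260; sign = (−1)^260 = +1.
(27|263)_J = +1 (Zolotarev's lemma cross-check).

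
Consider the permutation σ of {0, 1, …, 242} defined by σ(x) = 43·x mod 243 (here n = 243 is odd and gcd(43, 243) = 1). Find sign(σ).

Start at x=190: 190 → 151 → 175 → 235 → 142 → 31 → 118 → … (one orbit).
π_43 has 11 disjoint cycles with lengths [81, 81, 27, 27, 9, 9, 3, 3, 1, 1, 1] on {0,…,242}.
With 11 cycles on 243 points, sign = (−1)^{243−11} = +1.
Zolotarev: (43|243) = +1, matching the cycle-count sign.

+1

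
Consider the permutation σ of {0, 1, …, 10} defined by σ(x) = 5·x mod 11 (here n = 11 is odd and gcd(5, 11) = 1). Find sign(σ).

+1

Orbit of 9 under x↦5x: [9, 1, 5, 3, 4]… (length divides ord_11(5)).
3 cycles of lengths [5, 5, 1].
11 − 3 = 8 transpositions; sign(π) = (−1)^8 = +1.
The Jacobi symbol (5|11) = +1 (Zolotarev) agrees.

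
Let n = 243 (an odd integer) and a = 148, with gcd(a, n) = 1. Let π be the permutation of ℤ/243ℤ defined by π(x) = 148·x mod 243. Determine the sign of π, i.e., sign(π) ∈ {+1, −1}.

Trace 211: π^k(211) = [211, 124, 127, 85, 187, 217, 40] for k=0..6.
Decompose π into cycles: lengths [81, 81, 27, 27, 9, 9, 3, 3, 1, 1, 1] (11 cycles, including the fixed point 0).
Σ(ℓ_i−1) = 243−11 = 232; sign = (−1)^232 = +1.

+1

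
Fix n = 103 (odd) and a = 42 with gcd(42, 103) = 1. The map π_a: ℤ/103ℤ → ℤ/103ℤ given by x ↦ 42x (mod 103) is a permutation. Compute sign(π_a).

-1

Start at x=39: 39 → 93 → 95 → 76 → 102 → 61 → 90 → … (one orbit).
π_42 has 4 disjoint cycles with lengths [34, 34, 34, 1] on {0,…,102}.
103 − 4 = 99 transpositions; sign(π) = (−1)^99 = -1.
(42|103)_J = -1 (Zolotarev's lemma cross-check).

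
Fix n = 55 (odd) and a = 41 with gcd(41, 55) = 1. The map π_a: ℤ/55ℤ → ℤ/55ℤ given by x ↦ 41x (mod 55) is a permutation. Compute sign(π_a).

Start at x=21: 21 → 36 → 46 → 16 → 51 → 1 → 41 → … (one orbit).
Cycle type of π: 10×5 + 1×5; total 10 cycles.
sign(π) = (−1)^{n − #cycles} = (−1)^{55−10} = (−1)^45 = -1.

-1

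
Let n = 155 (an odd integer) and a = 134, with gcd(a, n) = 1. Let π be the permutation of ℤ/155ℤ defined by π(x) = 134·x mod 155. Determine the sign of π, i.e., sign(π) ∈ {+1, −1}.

Trace 66: π^k(66) = [66, 9, 121, 94, 41, 69, 101] for k=0..6.
π_134 has 9 disjoint cycles with lengths [30, 30, 30, 30, 15, 15, 2, 2, 1] on {0,…,154}.
155 − 9 = 146 transpositions; sign(π) = (−1)^146 = +1.

+1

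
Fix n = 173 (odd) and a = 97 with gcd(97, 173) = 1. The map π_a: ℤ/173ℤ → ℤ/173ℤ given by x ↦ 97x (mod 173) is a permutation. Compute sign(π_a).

-1

Orbit of 131 under x↦97x: [131, 78, 127, 36, 32, 163, 68]… (length divides ord_173(97)).
Decompose π into cycles: lengths [172, 1] (2 cycles, including the fixed point 0).
173 − 2 = 171 transpositions; sign(π) = (−1)^171 = -1.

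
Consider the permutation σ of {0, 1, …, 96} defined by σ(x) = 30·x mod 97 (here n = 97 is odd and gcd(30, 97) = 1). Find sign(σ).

-1

Trace 12: π^k(12) = [12, 69, 33, 20, 18, 55, 1] for k=0..6.
4 cycles of lengths [32, 32, 32, 1].
With 4 cycles on 97 points, sign = (−1)^{97−4} = -1.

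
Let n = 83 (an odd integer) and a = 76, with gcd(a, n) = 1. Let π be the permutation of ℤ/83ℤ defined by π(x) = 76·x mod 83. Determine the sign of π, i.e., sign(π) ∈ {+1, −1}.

Trace 24: π^k(24) = [24, 81, 14, 68, 22, 12, 82] for k=0..6.
Cycle lengths of π_76 on ℤ/83ℤ: [82, 1]; 2 cycles in total.
2 cycles on 83: each ℓ→(−1)^(ℓ−1), product (−1)^81 = -1.
The Jacobi symbol (76|83) = -1 (Zolotarev) agrees.

-1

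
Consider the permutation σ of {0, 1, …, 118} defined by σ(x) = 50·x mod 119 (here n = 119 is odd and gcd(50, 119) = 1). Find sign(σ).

+1

Orbit of 50 under x↦50x: [50, 1]… (length divides ord_119(50)).
Decompose π into cycles: lengths [2, 2, 2, 2, 2, 2, 2, 2, 2, 2, 2, 2, 2, 2, 2, 2, 2, 2, 2, 2, 2, 2, 2, 2, 2, 2, 2, 2, 2, 2, 2, 2, 2, 2, 2, 2, 2, 2, 2, 2, 2, 2, 2, 2, 2, 2, 2, 2, 2, 2, 2, 2, 2, 2, 2, 2, 1, 1, 1, 1, 1, 1, 1] (63 cycles, including the fixed point 0).
63 cycles on 119: each ℓ→(−1)^(ℓ−1), product (−1)^56 = +1.
The Jacobi symbol (50|119) = +1 (Zolotarev) agrees.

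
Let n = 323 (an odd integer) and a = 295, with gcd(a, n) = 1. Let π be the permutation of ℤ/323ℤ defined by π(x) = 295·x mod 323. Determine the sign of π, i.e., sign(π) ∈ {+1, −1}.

Trace 315: π^k(315) = [315, 224, 188, 227, 104, 318, 140] for k=0..6.
The orbit structure of x ↦ 295x mod 323: 5 orbits of sizes [144, 144, 18, 16, 1].
5 cycles on 323: each ℓ→(−1)^(ℓ−1), product (−1)^318 = +1.
Zolotarev: (295|323) = +1, matching the cycle-count sign.

+1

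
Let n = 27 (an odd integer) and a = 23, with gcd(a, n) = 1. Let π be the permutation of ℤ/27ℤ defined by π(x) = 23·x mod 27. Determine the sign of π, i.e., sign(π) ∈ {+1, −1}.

-1

Start at x=23: 23 → 16 → 17 → 13 → 2 → 19 → 5 → … (one orbit).
The orbit structure of x ↦ 23x mod 27: 4 orbits of sizes [18, 6, 2, 1].
27 − 4 = 23 transpositions; sign(π) = (−1)^23 = -1.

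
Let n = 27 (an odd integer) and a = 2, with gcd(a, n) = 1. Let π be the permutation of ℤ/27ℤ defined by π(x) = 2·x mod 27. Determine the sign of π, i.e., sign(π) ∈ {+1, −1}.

Start at x=14: 14 → 1 → 2 → 4 → 8 → 16 → 5 → … (one orbit).
The orbit structure of x ↦ 2x mod 27: 4 orbits of sizes [18, 6, 2, 1].
n − c = 27 − 4 = 23; sign = (−1)^23 = -1.

-1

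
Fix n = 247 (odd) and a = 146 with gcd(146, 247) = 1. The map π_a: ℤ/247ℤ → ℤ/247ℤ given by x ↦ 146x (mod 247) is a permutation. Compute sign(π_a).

-1

Orbit of 183 under x↦146x: [183, 42, 204, 144, 29, 35, 170]… (length divides ord_247(146)).
Decompose π into cycles: lengths [18, 18, 18, 18, 18, 18, 18, 18, 18, 18, 18, 18, 18, 3, 3, 3, 3, 1] (18 cycles, including the fixed point 0).
With 18 cycles on 247 points, sign = (−1)^{247−18} = -1.
Zolotarev: (146|247) = -1, matching the cycle-count sign.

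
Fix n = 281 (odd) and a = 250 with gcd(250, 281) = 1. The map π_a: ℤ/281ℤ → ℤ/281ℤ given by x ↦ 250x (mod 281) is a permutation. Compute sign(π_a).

+1

Orbit of 116 under x↦250x: [116, 57, 200, 263, 277, 124, 90]… (length divides ord_281(250)).
3 cycles of lengths [140, 140, 1].
281 − 3 = 278 transpositions; sign(π) = (−1)^278 = +1.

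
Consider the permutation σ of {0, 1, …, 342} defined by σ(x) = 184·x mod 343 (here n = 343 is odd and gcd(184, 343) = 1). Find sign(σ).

+1

Trace 184: π^k(184) = [184, 242, 281, 254, 88, 71, 30] for k=0..6.
π_184 has 7 disjoint cycles with lengths [147, 147, 21, 21, 3, 3, 1] on {0,…,342}.
7 cycles on 343: each ℓ→(−1)^(ℓ−1), product (−1)^336 = +1.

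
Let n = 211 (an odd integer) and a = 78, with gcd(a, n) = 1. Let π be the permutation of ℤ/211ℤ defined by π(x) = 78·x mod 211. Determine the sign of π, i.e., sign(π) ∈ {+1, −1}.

Orbit of 103 under x↦78x: [103, 16, 193, 73, 208, 188, 105]… (length divides ord_211(78)).
The orbit structure of x ↦ 78x mod 211: 3 orbits of sizes [105, 105, 1].
211 − 3 = 208 transpositions; sign(π) = (−1)^208 = +1.

+1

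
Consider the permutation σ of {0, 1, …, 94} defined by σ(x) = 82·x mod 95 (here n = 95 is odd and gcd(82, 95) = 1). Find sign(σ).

Start at x=64: 64 → 23 → 81 → 87 → 9 → 73 → 1 → … (one orbit).
The orbit structure of x ↦ 82x mod 95: 6 orbits of sizes [36, 36, 9, 9, 4, 1].
With 6 cycles on 95 points, sign = (−1)^{95−6} = -1.
(82|95)_J = -1 (Zolotarev's lemma cross-check).

-1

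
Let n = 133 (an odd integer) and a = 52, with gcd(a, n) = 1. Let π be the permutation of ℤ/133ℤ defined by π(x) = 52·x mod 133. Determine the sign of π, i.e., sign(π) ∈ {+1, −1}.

+1

Start at x=74: 74 → 124 → 64 → 3 → 23 → 132 → 81 → … (one orbit).
Decompose π into cycles: lengths [18, 18, 18, 18, 18, 18, 18, 6, 1] (9 cycles, including the fixed point 0).
sign(π) = (−1)^{n − #cycles} = (−1)^{133−9} = (−1)^124 = +1.
The Jacobi symbol (52|133) = +1 (Zolotarev) agrees.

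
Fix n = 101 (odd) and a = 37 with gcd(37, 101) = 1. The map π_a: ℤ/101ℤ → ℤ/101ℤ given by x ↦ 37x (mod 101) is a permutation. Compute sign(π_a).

Start at x=78: 78 → 58 → 25 → 16 → 87 → 88 → 24 → … (one orbit).
Cycle lengths of π_37 on ℤ/101ℤ: [25, 25, 25, 25, 1]; 5 cycles in total.
101 − 5 = 96 transpositions; sign(π) = (−1)^96 = +1.
Zolotarev: (37|101) = +1, matching the cycle-count sign.

+1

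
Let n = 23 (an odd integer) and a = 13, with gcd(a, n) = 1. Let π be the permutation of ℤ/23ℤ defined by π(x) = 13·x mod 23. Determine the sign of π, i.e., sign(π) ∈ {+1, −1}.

Orbit of 3 under x↦13x: [3, 16, 1, 13, 8, 12, 18]… (length divides ord_23(13)).
Decompose π into cycles: lengths [11, 11, 1] (3 cycles, including the fixed point 0).
sign(π) = (−1)^{n − #cycles} = (−1)^{23−3} = (−1)^20 = +1.

+1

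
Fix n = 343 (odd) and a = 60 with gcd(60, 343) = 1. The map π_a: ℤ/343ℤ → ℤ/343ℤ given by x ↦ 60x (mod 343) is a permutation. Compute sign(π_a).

Orbit of 284 under x↦60x: [284, 233, 260, 165, 296, 267, 242]… (length divides ord_343(60)).
π_60 has 7 disjoint cycles with lengths [147, 147, 21, 21, 3, 3, 1] on {0,…,342}.
Σ(ℓ_i−1) = 343−7 = 336; sign = (−1)^336 = +1.

+1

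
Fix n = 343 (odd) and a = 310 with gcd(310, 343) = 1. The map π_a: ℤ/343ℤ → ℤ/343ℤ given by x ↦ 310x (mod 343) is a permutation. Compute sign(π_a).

Trace 186: π^k(186) = [186, 36, 184, 102, 64, 289, 67] for k=0..6.
π_310 has 7 disjoint cycles with lengths [147, 147, 21, 21, 3, 3, 1] on {0,…,342}.
Σ(ℓ_i−1) = 343−7 = 336; sign = (−1)^336 = +1.
Zolotarev: (310|343) = +1, matching the cycle-count sign.

+1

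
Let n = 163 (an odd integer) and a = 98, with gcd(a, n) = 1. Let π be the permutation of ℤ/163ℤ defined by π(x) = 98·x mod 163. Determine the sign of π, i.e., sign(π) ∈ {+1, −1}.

Orbit of 135 under x↦98x: [135, 27, 38, 138, 158, 162, 65]… (length divides ord_163(98)).
Cycle lengths of π_98 on ℤ/163ℤ: [54, 54, 54, 1]; 4 cycles in total.
Σ(ℓ_i−1) = 163−4 = 159; sign = (−1)^159 = -1.

-1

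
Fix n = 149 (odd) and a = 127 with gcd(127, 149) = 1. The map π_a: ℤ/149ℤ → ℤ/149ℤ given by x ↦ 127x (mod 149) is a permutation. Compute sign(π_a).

Trace 102: π^k(102) = [102, 140, 49, 114, 25, 46, 31] for k=0..6.
Cycle type of π: 37×4 + 1; total 5 cycles.
sign(π) = (−1)^{n − #cycles} = (−1)^{149−5} = (−1)^144 = +1.
Check: (127/149) = +1 by Zolotarev.

+1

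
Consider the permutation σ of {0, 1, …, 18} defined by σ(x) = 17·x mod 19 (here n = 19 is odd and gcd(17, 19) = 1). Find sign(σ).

Orbit of 7 under x↦17x: [7, 5, 9, 1, 17, 4, 11]… (length divides ord_19(17)).
π_17 has 3 disjoint cycles with lengths [9, 9, 1] on {0,…,18}.
19 − 3 = 16 transpositions; sign(π) = (−1)^16 = +1.

+1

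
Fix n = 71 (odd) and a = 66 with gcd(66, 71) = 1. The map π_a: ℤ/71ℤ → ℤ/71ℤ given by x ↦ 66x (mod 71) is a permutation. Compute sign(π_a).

-1

Start at x=46: 46 → 54 → 14 → 1 → 66 → 25 → 17 → … (one orbit).
The orbit structure of x ↦ 66x mod 71: 8 orbits of sizes [10, 10, 10, 10, 10, 10, 10, 1].
With 8 cycles on 71 points, sign = (−1)^{71−8} = -1.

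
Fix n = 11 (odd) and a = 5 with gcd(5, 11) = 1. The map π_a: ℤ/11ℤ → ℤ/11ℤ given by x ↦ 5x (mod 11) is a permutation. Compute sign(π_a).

Start at x=4: 4 → 9 → 1 → 5 → 3 → 4 (one orbit).
π_5 has 3 disjoint cycles with lengths [5, 5, 1] on {0,…,10}.
11 − 3 = 8 transpositions; sign(π) = (−1)^8 = +1.
Check: (5/11) = +1 by Zolotarev.

+1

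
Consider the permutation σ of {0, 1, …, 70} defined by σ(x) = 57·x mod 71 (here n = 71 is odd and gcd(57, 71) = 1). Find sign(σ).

Start at x=57: 57 → 54 → 25 → 5 → 1 → 57 (one orbit).
Cycle lengths of π_57 on ℤ/71ℤ: [5, 5, 5, 5, 5, 5, 5, 5, 5, 5, 5, 5, 5, 5, 1]; 15 cycles in total.
n − c = 71 − 15 = 56; sign = (−1)^56 = +1.

+1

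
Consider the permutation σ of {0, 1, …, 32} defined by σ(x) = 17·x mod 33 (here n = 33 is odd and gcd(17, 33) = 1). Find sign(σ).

+1

Trace 2: π^k(2) = [2, 1, 17, 25, 29, 31, 32] for k=0..6.
5 cycles of lengths [10, 10, 10, 2, 1].
Σ(ℓ_i−1) = 33−5 = 28; sign = (−1)^28 = +1.
Zolotarev: (17|33) = +1, matching the cycle-count sign.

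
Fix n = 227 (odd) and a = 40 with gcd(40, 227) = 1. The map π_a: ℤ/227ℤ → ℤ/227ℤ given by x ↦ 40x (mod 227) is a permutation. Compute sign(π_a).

+1

Orbit of 113 under x↦40x: [113, 207, 108, 7, 53, 77, 129]… (length divides ord_227(40)).
π_40 has 3 disjoint cycles with lengths [113, 113, 1] on {0,…,226}.
sign(π) = (−1)^{n − #cycles} = (−1)^{227−3} = (−1)^224 = +1.
(40|227)_J = +1 (Zolotarev's lemma cross-check).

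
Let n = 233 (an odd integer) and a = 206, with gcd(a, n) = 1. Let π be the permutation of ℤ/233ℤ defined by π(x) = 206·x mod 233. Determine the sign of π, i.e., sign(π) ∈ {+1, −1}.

Orbit of 128 under x↦206x: [128, 39, 112, 5, 98, 150, 144]… (length divides ord_233(206)).
π_206 has 2 disjoint cycles with lengths [232, 1] on {0,…,232}.
n − c = 233 − 2 = 231; sign = (−1)^231 = -1.
Via Zolotarev, sign(π_{206}) = (206|233) = -1.

-1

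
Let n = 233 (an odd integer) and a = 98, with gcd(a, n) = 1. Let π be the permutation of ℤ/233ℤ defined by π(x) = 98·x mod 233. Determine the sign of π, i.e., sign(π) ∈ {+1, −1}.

+1

Start at x=58: 58 → 92 → 162 → 32 → 107 → 1 → 98 → … (one orbit).
π_98 has 5 disjoint cycles with lengths [58, 58, 58, 58, 1] on {0,…,232}.
5 cycles on 233: each ℓ→(−1)^(ℓ−1), product (−1)^228 = +1.
The Jacobi symbol (98|233) = +1 (Zolotarev) agrees.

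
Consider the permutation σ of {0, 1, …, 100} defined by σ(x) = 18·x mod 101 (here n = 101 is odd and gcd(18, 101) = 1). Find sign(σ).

Trace 95: π^k(95) = [95, 94, 76, 55, 81, 44, 85] for k=0..6.
Decompose π into cycles: lengths [100, 1] (2 cycles, including the fixed point 0).
sign(π) = (−1)^{n − #cycles} = (−1)^{101−2} = (−1)^99 = -1.
Zolotarev: (18|101) = -1, matching the cycle-count sign.

-1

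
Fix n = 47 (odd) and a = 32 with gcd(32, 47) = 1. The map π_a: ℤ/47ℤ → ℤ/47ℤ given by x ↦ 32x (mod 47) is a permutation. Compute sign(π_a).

Trace 28: π^k(28) = [28, 3, 2, 17, 27, 18, 12] for k=0..6.
3 cycles of lengths [23, 23, 1].
3 cycles on 47: each ℓ→(−1)^(ℓ−1), product (−1)^44 = +1.
Zolotarev: (32|47) = +1, matching the cycle-count sign.

+1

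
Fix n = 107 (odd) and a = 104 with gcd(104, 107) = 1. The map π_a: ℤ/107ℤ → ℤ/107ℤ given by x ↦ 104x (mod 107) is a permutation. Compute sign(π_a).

-1

Trace 40: π^k(40) = [40, 94, 39, 97, 30, 17, 56] for k=0..6.
2 cycles of lengths [106, 1].
107 − 2 = 105 transpositions; sign(π) = (−1)^105 = -1.
(104|107)_J = -1 (Zolotarev's lemma cross-check).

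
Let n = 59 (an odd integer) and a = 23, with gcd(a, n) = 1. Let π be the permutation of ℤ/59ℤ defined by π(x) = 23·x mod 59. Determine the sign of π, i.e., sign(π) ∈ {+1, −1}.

-1

Orbit of 40 under x↦23x: [40, 35, 38, 48, 42, 22, 34]… (length divides ord_59(23)).
2 cycles of lengths [58, 1].
n − c = 59 − 2 = 57; sign = (−1)^57 = -1.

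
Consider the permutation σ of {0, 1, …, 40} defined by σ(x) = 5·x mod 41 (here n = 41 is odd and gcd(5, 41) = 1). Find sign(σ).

+1

Start at x=1: 1 → 5 → 25 → 2 → 10 → 9 → 4 → … (one orbit).
Cycle lengths of π_5 on ℤ/41ℤ: [20, 20, 1]; 3 cycles in total.
Σ(ℓ_i−1) = 41−3 = 38; sign = (−1)^38 = +1.
Check: (5/41) = +1 by Zolotarev.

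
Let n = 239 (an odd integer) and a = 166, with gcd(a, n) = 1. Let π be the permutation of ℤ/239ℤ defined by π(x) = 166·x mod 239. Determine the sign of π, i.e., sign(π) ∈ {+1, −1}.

+1

Start at x=36: 36 → 1 → 166 → 71 → 75 → 22 → 67 → … (one orbit).
Decompose π into cycles: lengths [17, 17, 17, 17, 17, 17, 17, 17, 17, 17, 17, 17, 17, 17, 1] (15 cycles, including the fixed point 0).
239 − 15 = 224 transpositions; sign(π) = (−1)^224 = +1.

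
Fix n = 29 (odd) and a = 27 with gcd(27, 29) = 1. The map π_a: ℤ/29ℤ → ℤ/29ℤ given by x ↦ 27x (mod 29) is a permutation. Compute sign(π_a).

-1

Trace 19: π^k(19) = [19, 20, 18, 22, 14, 1, 27] for k=0..6.
2 cycles of lengths [28, 1].
sign(π) = (−1)^{n − #cycles} = (−1)^{29−2} = (−1)^27 = -1.
Zolotarev: (27|29) = -1, matching the cycle-count sign.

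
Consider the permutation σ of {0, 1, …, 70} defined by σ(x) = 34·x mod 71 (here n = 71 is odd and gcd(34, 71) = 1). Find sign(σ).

Start at x=48: 48 → 70 → 37 → 51 → 30 → 26 → 32 → … (one orbit).
Cycle type of π: 14×5 + 1; total 6 cycles.
71 − 6 = 65 transpositions; sign(π) = (−1)^65 = -1.
Via Zolotarev, sign(π_{34}) = (34|71) = -1.

-1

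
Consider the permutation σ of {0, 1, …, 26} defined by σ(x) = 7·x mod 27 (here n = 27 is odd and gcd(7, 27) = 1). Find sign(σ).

+1

Trace 7: π^k(7) = [7, 22, 19, 25, 13, 10, 16] for k=0..6.
Cycle type of π: 9×2 + 3×2 + 1×3; total 7 cycles.
7 cycles on 27: each ℓ→(−1)^(ℓ−1), product (−1)^20 = +1.
(7|27)_J = +1 (Zolotarev's lemma cross-check).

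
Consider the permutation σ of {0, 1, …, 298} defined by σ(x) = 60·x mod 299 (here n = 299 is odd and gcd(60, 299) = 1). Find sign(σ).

+1

Start at x=118: 118 → 203 → 220 → 44 → 248 → 229 → 285 → … (one orbit).
Cycle type of π: 44×6 + 22 + 4×3 + 1; total 11 cycles.
n − c = 299 − 11 = 288; sign = (−1)^288 = +1.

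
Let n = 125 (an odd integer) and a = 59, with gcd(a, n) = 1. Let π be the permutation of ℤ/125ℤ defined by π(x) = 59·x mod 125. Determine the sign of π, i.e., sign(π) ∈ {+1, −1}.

+1

Trace 111: π^k(111) = [111, 49, 16, 69, 71, 64, 26] for k=0..6.
The orbit structure of x ↦ 59x mod 125: 7 orbits of sizes [50, 50, 10, 10, 2, 2, 1].
n − c = 125 − 7 = 118; sign = (−1)^118 = +1.
The Jacobi symbol (59|125) = +1 (Zolotarev) agrees.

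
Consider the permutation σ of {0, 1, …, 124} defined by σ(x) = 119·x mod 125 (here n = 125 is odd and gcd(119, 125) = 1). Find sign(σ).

Orbit of 36 under x↦119x: [36, 34, 46, 99, 31, 64, 116]… (length divides ord_125(119)).
Cycle type of π: 50×2 + 10×2 + 2×2 + 1; total 7 cycles.
Σ(ℓ_i−1) = 125−7 = 118; sign = (−1)^118 = +1.
(119|125)_J = +1 (Zolotarev's lemma cross-check).

+1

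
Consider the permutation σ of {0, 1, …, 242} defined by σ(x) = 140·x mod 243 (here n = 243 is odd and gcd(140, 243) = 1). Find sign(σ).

Start at x=71: 71 → 220 → 182 → 208 → 203 → 232 → 161 → … (one orbit).
The orbit structure of x ↦ 140x mod 243: 6 orbits of sizes [162, 54, 18, 6, 2, 1].
sign(π) = (−1)^{n − #cycles} = (−1)^{243−6} = (−1)^237 = -1.
Check: (140/243) = -1 by Zolotarev.

-1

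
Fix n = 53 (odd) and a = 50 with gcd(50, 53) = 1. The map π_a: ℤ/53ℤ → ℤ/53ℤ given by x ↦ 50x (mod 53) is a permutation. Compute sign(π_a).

-1

Start at x=32: 32 → 10 → 23 → 37 → 48 → 15 → 8 → … (one orbit).
Decompose π into cycles: lengths [52, 1] (2 cycles, including the fixed point 0).
53 − 2 = 51 transpositions; sign(π) = (−1)^51 = -1.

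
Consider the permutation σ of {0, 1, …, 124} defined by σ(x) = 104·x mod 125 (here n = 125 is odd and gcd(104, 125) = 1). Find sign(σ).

Trace 121: π^k(121) = [121, 84, 111, 44, 76, 29, 16] for k=0..6.
Decompose π into cycles: lengths [50, 50, 10, 10, 2, 2, 1] (7 cycles, including the fixed point 0).
n − c = 125 − 7 = 118; sign = (−1)^118 = +1.
Zolotarev: (104|125) = +1, matching the cycle-count sign.

+1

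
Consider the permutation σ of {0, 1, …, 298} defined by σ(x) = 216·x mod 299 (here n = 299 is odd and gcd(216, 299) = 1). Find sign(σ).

Start at x=190: 190 → 77 → 187 → 27 → 151 → 25 → 18 → … (one orbit).
The orbit structure of x ↦ 216x mod 299: 12 orbits of sizes [44, 44, 44, 44, 44, 44, 11, 11, 4, 4, 4, 1].
12 cycles on 299: each ℓ→(−1)^(ℓ−1), product (−1)^287 = -1.

-1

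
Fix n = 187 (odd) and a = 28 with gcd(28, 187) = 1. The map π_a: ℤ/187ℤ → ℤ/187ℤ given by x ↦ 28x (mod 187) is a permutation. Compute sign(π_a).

Orbit of 26 under x↦28x: [26, 167, 1, 28, 36, 73, 174]… (length divides ord_187(28)).
5 cycles of lengths [80, 80, 16, 10, 1].
sign(π) = (−1)^{n − #cycles} = (−1)^{187−5} = (−1)^182 = +1.
Via Zolotarev, sign(π_{28}) = (28|187) = +1.

+1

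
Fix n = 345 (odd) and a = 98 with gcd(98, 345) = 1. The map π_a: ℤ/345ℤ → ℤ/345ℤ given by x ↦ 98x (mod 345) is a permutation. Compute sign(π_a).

+1

Trace 169: π^k(169) = [169, 2, 196, 233, 64, 62, 211] for k=0..6.
π_98 has 15 disjoint cycles with lengths [44, 44, 44, 44, 44, 44, 22, 22, 11, 11, 4, 4, 4, 2, 1] on {0,…,344}.
345 − 15 = 330 transpositions; sign(π) = (−1)^330 = +1.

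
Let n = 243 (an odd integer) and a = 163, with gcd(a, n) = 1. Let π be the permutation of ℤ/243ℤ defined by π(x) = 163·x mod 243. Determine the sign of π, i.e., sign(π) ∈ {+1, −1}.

Start at x=163: 163 → 82 → 1 → 163 (one orbit).
Cycle lengths of π_163 on ℤ/243ℤ: [3, 3, 3, 3, 3, 3, 3, 3, 3, 3, 3, 3, 3, 3, 3, 3, 3, 3, 3, 3, 3, 3, 3, 3, 3, 3, 3, 3, 3, 3, 3, 3, 3, 3, 3, 3, 3, 3, 3, 3, 3, 3, 3, 3, 3, 3, 3, 3, 3, 3, 3, 3, 3, 3, 1, 1, 1, 1, 1, 1, 1, 1, 1, 1, 1, 1, 1, 1, 1, 1, 1, 1, 1, 1, 1, 1, 1, 1, 1, 1, 1, 1, 1, 1, 1, 1, 1, 1, 1, 1, 1, 1, 1, 1, 1, 1, 1, 1, 1, 1, 1, 1, 1, 1, 1, 1, 1, 1, 1, 1, 1, 1, 1, 1, 1, 1, 1, 1, 1, 1, 1, 1, 1, 1, 1, 1, 1, 1, 1, 1, 1, 1, 1, 1, 1]; 135 cycles in total.
With 135 cycles on 243 points, sign = (−1)^{243−135} = +1.

+1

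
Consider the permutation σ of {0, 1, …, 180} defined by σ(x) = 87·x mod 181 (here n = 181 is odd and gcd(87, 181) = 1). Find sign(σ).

Start at x=39: 39 → 135 → 161 → 70 → 117 → 43 → 121 → … (one orbit).
5 cycles of lengths [45, 45, 45, 45, 1].
5 cycles on 181: each ℓ→(−1)^(ℓ−1), product (−1)^176 = +1.

+1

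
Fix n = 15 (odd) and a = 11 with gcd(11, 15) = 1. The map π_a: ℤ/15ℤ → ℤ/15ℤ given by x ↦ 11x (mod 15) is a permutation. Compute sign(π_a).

Orbit of 1 under x↦11x: [1, 11]… (length divides ord_15(11)).
Decompose π into cycles: lengths [2, 2, 2, 2, 2, 1, 1, 1, 1, 1] (10 cycles, including the fixed point 0).
10 cycles on 15: each ℓ→(−1)^(ℓ−1), product (−1)^5 = -1.
Check: (11/15) = -1 by Zolotarev.

-1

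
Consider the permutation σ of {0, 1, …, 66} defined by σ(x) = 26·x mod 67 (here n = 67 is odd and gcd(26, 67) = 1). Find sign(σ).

+1

Trace 65: π^k(65) = [65, 15, 55, 23, 62, 4, 37] for k=0..6.
The orbit structure of x ↦ 26x mod 67: 3 orbits of sizes [33, 33, 1].
67 − 3 = 64 transpositions; sign(π) = (−1)^64 = +1.
Via Zolotarev, sign(π_{26}) = (26|67) = +1.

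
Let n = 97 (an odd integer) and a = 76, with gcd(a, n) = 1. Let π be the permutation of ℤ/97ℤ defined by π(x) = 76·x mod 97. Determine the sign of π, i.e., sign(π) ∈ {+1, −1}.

Orbit of 50 under x↦76x: [50, 17, 31, 28, 91, 29, 70]… (length divides ord_97(76)).
2 cycles of lengths [96, 1].
n − c = 97 − 2 = 95; sign = (−1)^95 = -1.

-1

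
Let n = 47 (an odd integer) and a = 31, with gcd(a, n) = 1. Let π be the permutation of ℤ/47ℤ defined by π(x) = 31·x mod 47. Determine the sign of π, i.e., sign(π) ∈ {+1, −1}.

Orbit of 42 under x↦31x: [42, 33, 36, 35, 4, 30, 37]… (length divides ord_47(31)).
Decompose π into cycles: lengths [46, 1] (2 cycles, including the fixed point 0).
47 − 2 = 45 transpositions; sign(π) = (−1)^45 = -1.

-1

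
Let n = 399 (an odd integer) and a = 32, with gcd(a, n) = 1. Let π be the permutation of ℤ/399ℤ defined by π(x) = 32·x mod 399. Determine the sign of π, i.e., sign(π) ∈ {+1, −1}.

Orbit of 226 under x↦32x: [226, 50, 4, 128, 106, 200, 16]… (length divides ord_399(32)).
27 cycles of lengths [18, 18, 18, 18, 18, 18, 18, 18, 18, 18, 18, 18, 18, 18, 18, 18, 18, 18, 18, 18, 18, 6, 6, 3, 3, 2, 1].
sign(π) = (−1)^{n − #cycles} = (−1)^{399−27} = (−1)^372 = +1.
Via Zolotarev, sign(π_{32}) = (32|399) = +1.

+1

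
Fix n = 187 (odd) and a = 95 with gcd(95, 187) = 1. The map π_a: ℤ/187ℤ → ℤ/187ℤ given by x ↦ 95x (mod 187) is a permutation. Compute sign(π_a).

+1

Start at x=42: 42 → 63 → 1 → 95 → 49 → 167 → 157 → … (one orbit).
Cycle type of π: 80×2 + 16 + 10 + 1; total 5 cycles.
187 − 5 = 182 transpositions; sign(π) = (−1)^182 = +1.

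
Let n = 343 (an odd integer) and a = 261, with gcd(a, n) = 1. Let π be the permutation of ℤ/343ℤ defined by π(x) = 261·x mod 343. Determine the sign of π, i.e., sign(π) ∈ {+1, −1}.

+1

Orbit of 207 under x↦261x: [207, 176, 317, 74, 106, 226, 333]… (length divides ord_343(261)).
π_261 has 7 disjoint cycles with lengths [147, 147, 21, 21, 3, 3, 1] on {0,…,342}.
7 cycles on 343: each ℓ→(−1)^(ℓ−1), product (−1)^336 = +1.
(261|343)_J = +1 (Zolotarev's lemma cross-check).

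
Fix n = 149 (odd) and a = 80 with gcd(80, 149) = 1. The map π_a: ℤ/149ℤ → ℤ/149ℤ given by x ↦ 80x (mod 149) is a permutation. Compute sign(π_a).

Trace 85: π^k(85) = [85, 95, 1, 80, 142, 36, 49] for k=0..6.
The orbit structure of x ↦ 80x mod 149: 5 orbits of sizes [37, 37, 37, 37, 1].
149 − 5 = 144 transpositions; sign(π) = (−1)^144 = +1.

+1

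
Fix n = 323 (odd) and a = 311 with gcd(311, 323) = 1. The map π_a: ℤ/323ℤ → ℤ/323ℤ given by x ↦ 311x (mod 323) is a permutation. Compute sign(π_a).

-1

Start at x=39: 39 → 178 → 125 → 115 → 235 → 87 → 248 → … (one orbit).
π_311 has 14 disjoint cycles with lengths [48, 48, 48, 48, 48, 48, 16, 3, 3, 3, 3, 3, 3, 1] on {0,…,322}.
With 14 cycles on 323 points, sign = (−1)^{323−14} = -1.
The Jacobi symbol (311|323) = -1 (Zolotarev) agrees.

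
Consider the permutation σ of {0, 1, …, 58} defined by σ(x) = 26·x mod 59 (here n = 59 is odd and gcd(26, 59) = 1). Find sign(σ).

+1

Trace 16: π^k(16) = [16, 3, 19, 22, 41, 4, 45] for k=0..6.
Cycle type of π: 29×2 + 1; total 3 cycles.
Σ(ℓ_i−1) = 59−3 = 56; sign = (−1)^56 = +1.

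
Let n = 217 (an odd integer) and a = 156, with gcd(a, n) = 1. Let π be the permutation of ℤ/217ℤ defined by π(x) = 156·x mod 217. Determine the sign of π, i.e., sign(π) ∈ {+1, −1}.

Orbit of 156 under x↦156x: [156, 32, 1]… (length divides ord_217(156)).
Cycle lengths of π_156 on ℤ/217ℤ: [3, 3, 3, 3, 3, 3, 3, 3, 3, 3, 3, 3, 3, 3, 3, 3, 3, 3, 3, 3, 3, 3, 3, 3, 3, 3, 3, 3, 3, 3, 3, 3, 3, 3, 3, 3, 3, 3, 3, 3, 3, 3, 3, 3, 3, 3, 3, 3, 3, 3, 3, 3, 3, 3, 3, 3, 3, 3, 3, 3, 3, 3, 1, 1, 1, 1, 1, 1, 1, 1, 1, 1, 1, 1, 1, 1, 1, 1, 1, 1, 1, 1, 1, 1, 1, 1, 1, 1, 1, 1, 1, 1, 1]; 93 cycles in total.
n − c = 217 − 93 = 124; sign = (−1)^124 = +1.
Zolotarev: (156|217) = +1, matching the cycle-count sign.

+1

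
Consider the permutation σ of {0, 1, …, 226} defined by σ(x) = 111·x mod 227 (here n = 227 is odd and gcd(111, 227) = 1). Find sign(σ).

Trace 146: π^k(146) = [146, 89, 118, 159, 170, 29, 41] for k=0..6.
Cycle type of π: 226 + 1; total 2 cycles.
2 cycles on 227: each ℓ→(−1)^(ℓ−1), product (−1)^225 = -1.
Via Zolotarev, sign(π_{111}) = (111|227) = -1.

-1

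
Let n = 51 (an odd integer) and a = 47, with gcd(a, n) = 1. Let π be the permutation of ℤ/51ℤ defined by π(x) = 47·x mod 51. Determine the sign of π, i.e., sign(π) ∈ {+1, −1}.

Orbit of 38 under x↦47x: [38, 1, 47, 16]… (length divides ord_51(47)).
Cycle type of π: 4×12 + 2 + 1; total 14 cycles.
With 14 cycles on 51 points, sign = (−1)^{51−14} = -1.

-1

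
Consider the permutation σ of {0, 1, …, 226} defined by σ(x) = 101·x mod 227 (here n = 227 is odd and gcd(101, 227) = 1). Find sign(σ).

+1

Start at x=129: 129 → 90 → 10 → 102 → 87 → 161 → 144 → … (one orbit).
3 cycles of lengths [113, 113, 1].
With 3 cycles on 227 points, sign = (−1)^{227−3} = +1.
The Jacobi symbol (101|227) = +1 (Zolotarev) agrees.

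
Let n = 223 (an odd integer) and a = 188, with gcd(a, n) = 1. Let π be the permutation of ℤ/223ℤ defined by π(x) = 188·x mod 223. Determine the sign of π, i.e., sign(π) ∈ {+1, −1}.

+1

Start at x=7: 7 → 201 → 101 → 33 → 183 → 62 → 60 → … (one orbit).
The orbit structure of x ↦ 188x mod 223: 3 orbits of sizes [111, 111, 1].
n − c = 223 − 3 = 220; sign = (−1)^220 = +1.
(188|223)_J = +1 (Zolotarev's lemma cross-check).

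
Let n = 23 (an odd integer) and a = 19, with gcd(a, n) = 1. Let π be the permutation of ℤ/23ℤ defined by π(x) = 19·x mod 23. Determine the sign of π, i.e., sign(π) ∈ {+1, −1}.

-1

Trace 2: π^k(2) = [2, 15, 9, 10, 6, 22, 4] for k=0..6.
Cycle type of π: 22 + 1; total 2 cycles.
With 2 cycles on 23 points, sign = (−1)^{23−2} = -1.
Via Zolotarev, sign(π_{19}) = (19|23) = -1.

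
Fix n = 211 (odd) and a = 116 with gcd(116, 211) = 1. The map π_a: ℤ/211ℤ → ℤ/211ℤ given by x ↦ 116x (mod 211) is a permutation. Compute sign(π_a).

-1

Orbit of 46 under x↦116x: [46, 61, 113, 26, 62, 18, 189]… (length divides ord_211(116)).
Cycle lengths of π_116 on ℤ/211ℤ: [210, 1]; 2 cycles in total.
With 2 cycles on 211 points, sign = (−1)^{211−2} = -1.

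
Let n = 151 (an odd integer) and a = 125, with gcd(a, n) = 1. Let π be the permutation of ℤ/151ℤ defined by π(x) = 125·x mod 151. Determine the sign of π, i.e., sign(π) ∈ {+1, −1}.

Start at x=1: 1 → 125 → 72 → 91 → 50 → 59 → 127 → … (one orbit).
Cycle type of π: 25×6 + 1; total 7 cycles.
151 − 7 = 144 transpositions; sign(π) = (−1)^144 = +1.

+1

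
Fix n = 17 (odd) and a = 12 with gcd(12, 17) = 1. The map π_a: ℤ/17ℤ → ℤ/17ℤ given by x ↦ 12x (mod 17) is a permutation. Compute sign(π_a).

-1

Orbit of 10 under x↦12x: [10, 1, 12, 8, 11, 13, 3]… (length divides ord_17(12)).
2 cycles of lengths [16, 1].
2 cycles on 17: each ℓ→(−1)^(ℓ−1), product (−1)^15 = -1.
Zolotarev: (12|17) = -1, matching the cycle-count sign.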